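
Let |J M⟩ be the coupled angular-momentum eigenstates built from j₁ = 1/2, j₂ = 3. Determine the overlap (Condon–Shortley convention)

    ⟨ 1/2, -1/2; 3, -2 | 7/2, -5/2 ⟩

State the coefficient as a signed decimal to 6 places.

√[8·0!1!6!/8! · 0!1!1!5!1!6!] = √(86400/7)
  +(−1)^0/∏(0,0,1,1,0,5)! = 1/120  (running 1/120)
⟨..|..⟩ = √(86400/7)·(1/120) = +0.925820

+√(6/7) ≈ +0.925820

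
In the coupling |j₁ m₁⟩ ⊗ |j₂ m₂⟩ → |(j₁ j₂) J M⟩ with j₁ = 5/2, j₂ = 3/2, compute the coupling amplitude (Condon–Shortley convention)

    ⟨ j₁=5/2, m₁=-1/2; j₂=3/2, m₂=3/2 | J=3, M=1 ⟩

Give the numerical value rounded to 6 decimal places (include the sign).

triangle: 1!*4!*2!/8! = 48/40320
(j±m)!: 2!*3!*3!*0!*4!*2! = 3456
prefactor² = (2J+1)*Δ*N² = 144/5
  k=1: −1/(1!*0!*2!*2!*2!*0!) = -1/8
Σ = -1/8  ⇒  CG² = 144/5*(-1/8)² = 9/20
CG = −√(9/20) = -0.670820

−√(9/20) ≈ -0.670820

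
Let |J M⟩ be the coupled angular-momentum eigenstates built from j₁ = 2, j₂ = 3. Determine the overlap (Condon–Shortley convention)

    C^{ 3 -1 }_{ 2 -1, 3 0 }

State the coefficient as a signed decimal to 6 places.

j₁+j₂−J=2  J+j₁−j₂=2  J−j₁+j₂=4  j₁+j₂+J+1=9
(j₁±m₁, j₂±m₂, J±M) = (1,3,3,3,2,4)
P² = 96/5
sum k=1..2:
  [1] −1/8 = -1/8
  [2] +1/12 = 1/12
S = -1/24
C² = P²·S² = 1/30 ; C = -0.182574

−√(1/30) = -0.182574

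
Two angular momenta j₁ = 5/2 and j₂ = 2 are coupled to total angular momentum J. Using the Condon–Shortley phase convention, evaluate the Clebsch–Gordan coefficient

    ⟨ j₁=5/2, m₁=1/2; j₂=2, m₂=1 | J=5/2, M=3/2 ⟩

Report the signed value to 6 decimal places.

−√(6/35) ≈ -0.414039

triangle: 2!*3!*2!/8! = 24/40320
(j±m)!: 3!*2!*3!*1!*4!*1! = 1728
prefactor² = (2J+1)*Δ*N² = 216/35
  k=1: −1/(1!*1!*1!*2!*2!*0!) = -1/4
  k=2: +1/(2!*0!*0!*1!*3!*1!) = 1/12
Σ = -1/6  ⇒  CG² = 216/35*(-1/6)² = 6/35
CG = −√(6/35) = -0.414039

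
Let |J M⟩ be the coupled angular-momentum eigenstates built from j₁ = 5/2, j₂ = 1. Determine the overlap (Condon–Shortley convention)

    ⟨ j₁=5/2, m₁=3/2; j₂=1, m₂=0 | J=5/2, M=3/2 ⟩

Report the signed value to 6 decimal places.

+√(9/35) = +0.507093

j₁+j₂−J=1  J+j₁−j₂=4  J−j₁+j₂=1  j₁+j₂+J+1=7
(j₁±m₁, j₂±m₂, J±M) = (4,1,1,1,4,1)
P² = 576/35
sum k=0..1:
  [0] +1/6 = 1/6
  [1] −1/24 = -1/24
S = 1/8
C² = P²·S² = 9/35 ; C = +0.507093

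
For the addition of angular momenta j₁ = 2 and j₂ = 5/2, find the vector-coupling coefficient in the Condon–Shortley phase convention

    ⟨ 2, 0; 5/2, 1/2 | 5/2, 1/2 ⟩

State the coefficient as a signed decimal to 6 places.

triangle: 2!·2!·3!/8! = 24/40320
(j±m)!: 2!·2!·3!·2!·3!·2! = 576
prefactor² = (2J+1)·Δ·N² = 72/35
  k=0: +1/(0!·2!·2!·3!·0!·0!) = 1/24
  k=1: −1/(1!·1!·1!·2!·1!·1!) = -1/2
  k=2: +1/(2!·0!·0!·1!·2!·2!) = 1/8
Σ = -1/3  ⇒  CG² = 72/35·(-1/3)² = 8/35
CG = −√(8/35) = -0.478091

−√(8/35) ≈ -0.478091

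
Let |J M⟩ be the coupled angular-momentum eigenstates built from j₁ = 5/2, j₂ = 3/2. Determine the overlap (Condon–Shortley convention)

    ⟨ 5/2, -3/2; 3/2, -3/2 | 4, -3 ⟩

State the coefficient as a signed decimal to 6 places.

+√(5/8) ≈ +0.790569

j₁+j₂−J=0  J+j₁−j₂=5  J−j₁+j₂=3  j₁+j₂+J+1=9
(j₁±m₁, j₂±m₂, J±M) = (1,4,0,3,1,7)
P² = 12960
sum k=0..0:
  [0] +1/144 = 1/144
S = 1/144
C² = P²·S² = 5/8 ; C = +0.790569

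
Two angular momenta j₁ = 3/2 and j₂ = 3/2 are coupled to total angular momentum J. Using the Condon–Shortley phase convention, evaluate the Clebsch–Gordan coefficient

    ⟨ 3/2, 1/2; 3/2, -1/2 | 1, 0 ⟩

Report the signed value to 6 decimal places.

-0.223607

j₁+j₂−J=2  J+j₁−j₂=1  J−j₁+j₂=1  j₁+j₂+J+1=5
(j₁±m₁, j₂±m₂, J±M) = (2,1,1,2,1,1)
P² = 1/5
sum k=0..1:
  [0] +1/2 = 1/2
  [1] −1/1 = -1
S = -1/2
C² = P²·S² = 1/20 ; C = -0.223607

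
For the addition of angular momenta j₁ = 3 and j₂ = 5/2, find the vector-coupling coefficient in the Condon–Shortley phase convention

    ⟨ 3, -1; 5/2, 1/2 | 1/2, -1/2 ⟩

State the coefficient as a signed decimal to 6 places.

−√(4/21) ≈ -0.436436

√[2·5!1!0!/7! · 2!4!3!2!0!1!] = √(192/7)
  +(−1)^3/∏(3,2,1,0,0,0)! = -1/12  (running -1/12)
⟨..|..⟩ = √(192/7)·(-1/12) = -0.436436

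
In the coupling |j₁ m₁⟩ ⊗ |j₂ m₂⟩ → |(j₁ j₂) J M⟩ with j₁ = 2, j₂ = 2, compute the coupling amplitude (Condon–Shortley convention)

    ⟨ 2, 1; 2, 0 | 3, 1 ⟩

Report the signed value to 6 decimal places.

+√(1/5) ≈ +0.447214

j₁+j₂−J=1  J+j₁−j₂=3  J−j₁+j₂=3  j₁+j₂+J+1=8
(j₁±m₁, j₂±m₂, J±M) = (3,1,2,2,4,2)
P² = 36/5
sum k=0..1:
  [0] +1/4 = 1/4
  [1] −1/12 = -1/12
S = 1/6
C² = P²·S² = 1/5 ; C = +0.447214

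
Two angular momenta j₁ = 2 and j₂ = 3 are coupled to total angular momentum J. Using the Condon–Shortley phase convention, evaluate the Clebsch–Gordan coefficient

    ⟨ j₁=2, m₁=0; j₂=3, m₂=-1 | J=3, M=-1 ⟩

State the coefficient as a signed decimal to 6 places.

j₁+j₂−J=2  J+j₁−j₂=2  J−j₁+j₂=4  j₁+j₂+J+1=9
(j₁±m₁, j₂±m₂, J±M) = (2,2,2,4,2,4)
P² = 256/15
sum k=0..2:
  [0] +1/16 = 1/16
  [1] −1/6 = -1/6
  [2] +1/96 = 1/96
S = -3/32
C² = P²·S² = 3/20 ; C = -0.387298

−√(3/20) ≈ -0.387298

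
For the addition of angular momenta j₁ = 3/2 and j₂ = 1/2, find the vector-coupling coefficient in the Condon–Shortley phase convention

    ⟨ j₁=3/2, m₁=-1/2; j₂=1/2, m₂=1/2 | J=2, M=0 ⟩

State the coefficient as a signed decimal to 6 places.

j₁+j₂−J=0  J+j₁−j₂=3  J−j₁+j₂=1  j₁+j₂+J+1=5
(j₁±m₁, j₂±m₂, J±M) = (1,2,1,0,2,2)
P² = 2
sum k=0..0:
  [0] +1/2 = 1/2
S = 1/2
C² = P²·S² = 1/2 ; C = +0.707107

+√(1/2) = +0.707107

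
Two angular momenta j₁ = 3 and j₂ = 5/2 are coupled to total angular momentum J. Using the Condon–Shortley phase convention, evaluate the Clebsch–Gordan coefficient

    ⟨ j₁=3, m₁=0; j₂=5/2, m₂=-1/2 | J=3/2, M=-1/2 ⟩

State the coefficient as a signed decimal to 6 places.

√[4·4!2!1!/8! · 3!3!2!3!1!2!] = √(144/35)
  +(−1)^1/∏(1,3,2,1,0,0)! = -1/12  (running -1/12)
  +(−1)^2/∏(2,2,1,0,1,1)! = 1/4  (running 1/6)
⟨..|..⟩ = √(144/35)·(1/6) = +0.338062

+√(4/35) ≈ +0.338062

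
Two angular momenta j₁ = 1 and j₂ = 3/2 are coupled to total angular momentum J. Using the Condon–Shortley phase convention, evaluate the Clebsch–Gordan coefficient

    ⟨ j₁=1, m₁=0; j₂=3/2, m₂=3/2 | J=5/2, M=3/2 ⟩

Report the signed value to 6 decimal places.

j₁+j₂−J=0  J+j₁−j₂=2  J−j₁+j₂=3  j₁+j₂+J+1=6
(j₁±m₁, j₂±m₂, J±M) = (1,1,3,0,4,1)
P² = 72/5
sum k=0..0:
  [0] +1/6 = 1/6
S = 1/6
C² = P²·S² = 2/5 ; C = +0.632456

+0.632456  (= +√(2/5))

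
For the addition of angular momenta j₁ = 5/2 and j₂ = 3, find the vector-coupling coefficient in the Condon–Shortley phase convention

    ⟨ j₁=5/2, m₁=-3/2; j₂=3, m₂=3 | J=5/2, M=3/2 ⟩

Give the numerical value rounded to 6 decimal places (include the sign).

−√(8/21) = -0.617213

j₁+j₂−J=3  J+j₁−j₂=2  J−j₁+j₂=3  j₁+j₂+J+1=9
(j₁±m₁, j₂±m₂, J±M) = (1,4,6,0,4,1)
P² = 3456/7
sum k=3..3:
  [3] −1/36 = -1/36
S = -1/36
C² = P²·S² = 8/21 ; C = -0.617213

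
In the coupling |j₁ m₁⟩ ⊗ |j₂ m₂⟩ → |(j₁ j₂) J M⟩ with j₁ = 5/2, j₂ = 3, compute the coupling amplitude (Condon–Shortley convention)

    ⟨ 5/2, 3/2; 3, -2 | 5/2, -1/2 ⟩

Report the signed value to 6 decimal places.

+0.267261

√[6·3!2!3!/9! · 4!1!1!5!2!3!] = √(288/7)
  +(−1)^0/∏(0,3,1,1,1,2)! = 1/12  (running 1/12)
  +(−1)^1/∏(1,2,0,0,2,3)! = -1/24  (running 1/24)
⟨..|..⟩ = √(288/7)·(1/24) = +0.267261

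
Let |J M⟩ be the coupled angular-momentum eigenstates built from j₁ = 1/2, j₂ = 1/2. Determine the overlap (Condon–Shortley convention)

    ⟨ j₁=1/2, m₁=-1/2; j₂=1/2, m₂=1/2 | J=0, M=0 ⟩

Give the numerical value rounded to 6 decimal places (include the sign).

j₁+j₂−J=1  J+j₁−j₂=0  J−j₁+j₂=0  j₁+j₂+J+1=2
(j₁±m₁, j₂±m₂, J±M) = (0,1,1,0,0,0)
P² = 1/2
sum k=1..1:
  [1] −1/1 = -1
S = -1
C² = P²·S² = 1/2 ; C = -0.707107

−√(1/2) ≈ -0.707107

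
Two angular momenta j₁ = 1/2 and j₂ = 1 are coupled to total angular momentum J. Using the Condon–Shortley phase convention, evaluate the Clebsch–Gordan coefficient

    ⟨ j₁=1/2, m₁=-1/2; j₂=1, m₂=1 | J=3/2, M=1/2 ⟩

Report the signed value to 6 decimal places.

+√(1/3) ≈ +0.577350

√[4·0!1!2!/4! · 0!1!2!0!2!1!] = √(4/3)
  +(−1)^0/∏(0,0,1,2,0,0)! = 1/2  (running 1/2)
⟨..|..⟩ = √(4/3)·(1/2) = +0.577350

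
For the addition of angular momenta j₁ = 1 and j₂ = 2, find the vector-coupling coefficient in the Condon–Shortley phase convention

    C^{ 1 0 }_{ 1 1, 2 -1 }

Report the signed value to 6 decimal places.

√[3·2!0!2!/5! · 2!0!1!3!1!1!] = √(6/5)
  +(−1)^0/∏(0,2,0,1,0,1)! = 1/2  (running 1/2)
⟨..|..⟩ = √(6/5)·(1/2) = +0.547723

+√(3/10) = +0.547723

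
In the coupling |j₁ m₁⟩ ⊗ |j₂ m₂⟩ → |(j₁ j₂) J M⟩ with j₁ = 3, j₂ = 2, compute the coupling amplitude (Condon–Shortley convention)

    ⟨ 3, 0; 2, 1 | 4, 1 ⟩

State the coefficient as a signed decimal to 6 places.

√[9·1!5!3!/10! · 3!3!3!1!5!3!] = √(1944/7)
  +(−1)^0/∏(0,1,3,3,2,0)! = 1/72  (running 1/72)
  +(−1)^1/∏(1,0,2,2,3,1)! = -1/24  (running -1/36)
⟨..|..⟩ = √(1944/7)·(-1/36) = -0.462910

-0.462910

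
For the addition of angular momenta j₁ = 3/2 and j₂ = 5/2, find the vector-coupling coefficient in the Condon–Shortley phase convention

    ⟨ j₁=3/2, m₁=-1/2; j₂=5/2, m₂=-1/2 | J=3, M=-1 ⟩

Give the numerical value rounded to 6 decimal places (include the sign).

j₁+j₂−J=1  J+j₁−j₂=2  J−j₁+j₂=4  j₁+j₂+J+1=8
(j₁±m₁, j₂±m₂, J±M) = (1,2,2,3,2,4)
P² = 48/5
sum k=0..1:
  [0] +1/8 = 1/8
  [1] −1/6 = -1/6
S = -1/24
C² = P²·S² = 1/60 ; C = -0.129099

−√(1/60) ≈ -0.129099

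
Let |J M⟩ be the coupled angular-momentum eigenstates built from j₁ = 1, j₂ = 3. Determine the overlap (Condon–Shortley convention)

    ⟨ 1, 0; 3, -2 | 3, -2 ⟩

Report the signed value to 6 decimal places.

+0.577350  (= +√(1/3))

j₁+j₂−J=1  J+j₁−j₂=1  J−j₁+j₂=5  j₁+j₂+J+1=8
(j₁±m₁, j₂±m₂, J±M) = (1,1,1,5,1,5)
P² = 300
sum k=0..1:
  [0] +1/24 = 1/24
  [1] −1/120 = -1/120
S = 1/30
C² = P²·S² = 1/3 ; C = +0.577350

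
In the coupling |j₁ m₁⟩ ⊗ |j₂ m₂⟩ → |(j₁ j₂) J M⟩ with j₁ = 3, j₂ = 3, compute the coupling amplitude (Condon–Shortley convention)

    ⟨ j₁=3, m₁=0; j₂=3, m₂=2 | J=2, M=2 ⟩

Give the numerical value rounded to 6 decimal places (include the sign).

j₁+j₂−J=4  J+j₁−j₂=2  J−j₁+j₂=2  j₁+j₂+J+1=9
(j₁±m₁, j₂±m₂, J±M) = (3,3,5,1,4,0)
P² = 960/7
sum k=3..3:
  [3] −1/24 = -1/24
S = -1/24
C² = P²·S² = 5/21 ; C = -0.487950

−√(5/21) ≈ -0.487950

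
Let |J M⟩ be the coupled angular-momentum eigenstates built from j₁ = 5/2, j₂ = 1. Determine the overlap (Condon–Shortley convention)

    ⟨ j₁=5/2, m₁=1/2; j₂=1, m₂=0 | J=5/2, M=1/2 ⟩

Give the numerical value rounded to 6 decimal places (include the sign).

√[6·1!4!1!/7! · 3!2!1!1!3!2!] = √(144/35)
  +(−1)^0/∏(0,1,2,1,2,0)! = 1/4  (running 1/4)
  +(−1)^1/∏(1,0,1,0,3,1)! = -1/6  (running 1/12)
⟨..|..⟩ = √(144/35)·(1/12) = +0.169031

+0.169031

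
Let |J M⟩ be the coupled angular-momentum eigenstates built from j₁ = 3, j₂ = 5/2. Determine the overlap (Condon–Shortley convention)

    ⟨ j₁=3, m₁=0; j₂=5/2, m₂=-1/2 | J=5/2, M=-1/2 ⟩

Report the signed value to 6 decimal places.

-0.276026

triangle: 3!×3!×2!/9! = 72/362880
(j±m)!: 3!×3!×2!×3!×2!×3! = 5184
prefactor² = (2J+1)×Δ×N² = 216/35
  k=0: +1/(0!×3!×3!×2!×0!×0!) = 1/72
  k=1: −1/(1!×2!×2!×1!×1!×1!) = -1/4
  k=2: +1/(2!×1!×1!×0!×2!×2!) = 1/8
Σ = -1/9  ⇒  CG² = 216/35×(-1/9)² = 8/105
CG = −√(8/105) = -0.276026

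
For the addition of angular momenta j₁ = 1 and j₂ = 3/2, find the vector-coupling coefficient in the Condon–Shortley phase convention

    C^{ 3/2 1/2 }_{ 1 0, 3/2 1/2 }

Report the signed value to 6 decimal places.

j₁+j₂−J=1  J+j₁−j₂=1  J−j₁+j₂=2  j₁+j₂+J+1=5
(j₁±m₁, j₂±m₂, J±M) = (1,1,2,1,2,1)
P² = 4/15
sum k=0..1:
  [0] +1/2 = 1/2
  [1] −1/1 = -1
S = -1/2
C² = P²·S² = 1/15 ; C = -0.258199

-0.258199  (= −√(1/15))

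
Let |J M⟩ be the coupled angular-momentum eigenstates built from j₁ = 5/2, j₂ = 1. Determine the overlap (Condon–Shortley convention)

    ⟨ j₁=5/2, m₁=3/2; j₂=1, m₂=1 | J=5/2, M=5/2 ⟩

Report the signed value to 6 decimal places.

−√(2/7) = -0.534522

j₁+j₂−J=1  J+j₁−j₂=4  J−j₁+j₂=1  j₁+j₂+J+1=7
(j₁±m₁, j₂±m₂, J±M) = (4,1,2,0,5,0)
P² = 1152/7
sum k=1..1:
  [1] −1/24 = -1/24
S = -1/24
C² = P²·S² = 2/7 ; C = -0.534522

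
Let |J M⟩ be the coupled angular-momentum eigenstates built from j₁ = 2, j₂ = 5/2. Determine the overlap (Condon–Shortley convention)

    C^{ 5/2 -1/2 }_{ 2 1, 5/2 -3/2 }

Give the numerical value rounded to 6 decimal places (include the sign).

+0.414039  (= +√(6/35))

√[6·2!2!3!/8! · 3!1!1!4!2!3!] = √(216/35)
  +(−1)^0/∏(0,2,1,1,1,2)! = 1/4  (running 1/4)
  +(−1)^1/∏(1,1,0,0,2,3)! = -1/12  (running 1/6)
⟨..|..⟩ = √(216/35)·(1/6) = +0.414039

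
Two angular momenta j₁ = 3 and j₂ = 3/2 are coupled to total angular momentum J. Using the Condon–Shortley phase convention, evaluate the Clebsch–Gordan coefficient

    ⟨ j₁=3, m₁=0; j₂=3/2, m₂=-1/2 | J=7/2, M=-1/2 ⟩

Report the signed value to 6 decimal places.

√[8·1!5!2!/9! · 3!3!1!2!3!4!] = √(384/7)
  +(−1)^0/∏(0,1,3,1,2,1)! = 1/12  (running 1/12)
  +(−1)^1/∏(1,0,2,0,3,2)! = -1/24  (running 1/24)
⟨..|..⟩ = √(384/7)·(1/24) = +0.308607

+√(2/21) ≈ +0.308607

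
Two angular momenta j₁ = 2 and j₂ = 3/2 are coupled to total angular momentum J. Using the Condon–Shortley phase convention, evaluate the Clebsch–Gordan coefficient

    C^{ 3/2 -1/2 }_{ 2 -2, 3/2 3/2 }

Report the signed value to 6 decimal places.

+√(2/5) = +0.632456

√[4·2!2!1!/6! · 0!4!3!0!1!2!] = √(32/5)
  +(−1)^2/∏(2,0,2,1,0,0)! = 1/4  (running 1/4)
⟨..|..⟩ = √(32/5)·(1/4) = +0.632456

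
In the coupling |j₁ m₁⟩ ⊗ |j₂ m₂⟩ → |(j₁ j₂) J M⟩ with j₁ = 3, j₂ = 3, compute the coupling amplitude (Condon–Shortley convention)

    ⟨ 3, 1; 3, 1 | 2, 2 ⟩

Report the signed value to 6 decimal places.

+√(2/7) ≈ +0.534522

triangle: 4!*2!*2!/9! = 96/362880
(j±m)!: 4!*2!*4!*2!*4!*0! = 55296
prefactor² = (2J+1)*Δ*N² = 512/7
  k=2: +1/(2!*2!*0!*2!*2!*0!) = 1/16
Σ = 1/16  ⇒  CG² = 512/7*1/16² = 2/7
CG = +√(2/7) = +0.534522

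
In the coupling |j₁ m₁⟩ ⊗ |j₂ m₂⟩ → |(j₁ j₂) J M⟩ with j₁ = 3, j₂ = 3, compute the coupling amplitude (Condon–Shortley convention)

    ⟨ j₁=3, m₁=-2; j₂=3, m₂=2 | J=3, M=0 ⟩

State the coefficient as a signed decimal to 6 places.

j₁+j₂−J=3  J+j₁−j₂=3  J−j₁+j₂=3  j₁+j₂+J+1=10
(j₁±m₁, j₂±m₂, J±M) = (1,5,5,1,3,3)
P² = 216
sum k=2..3:
  [2] +1/72 = 1/72
  [3] −1/24 = -1/24
S = -1/36
C² = P²·S² = 1/6 ; C = -0.408248

-0.408248  (= −√(1/6))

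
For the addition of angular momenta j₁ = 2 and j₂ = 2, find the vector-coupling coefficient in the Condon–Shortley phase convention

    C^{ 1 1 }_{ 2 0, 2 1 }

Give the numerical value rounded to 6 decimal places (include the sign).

+0.547723

triangle: 3!·1!·1!/6! = 6/720
(j±m)!: 2!·2!·3!·1!·2!·0! = 48
prefactor² = (2J+1)·Δ·N² = 6/5
  k=2: +1/(2!·1!·0!·1!·1!·0!) = 1/2
Σ = 1/2  ⇒  CG² = 6/5·1/2² = 3/10
CG = +√(3/10) = +0.547723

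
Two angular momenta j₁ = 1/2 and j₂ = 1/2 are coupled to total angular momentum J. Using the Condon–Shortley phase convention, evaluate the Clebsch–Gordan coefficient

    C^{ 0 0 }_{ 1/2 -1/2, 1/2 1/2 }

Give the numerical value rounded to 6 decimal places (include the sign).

j₁+j₂−J=1  J+j₁−j₂=0  J−j₁+j₂=0  j₁+j₂+J+1=2
(j₁±m₁, j₂±m₂, J±M) = (0,1,1,0,0,0)
P² = 1/2
sum k=1..1:
  [1] −1/1 = -1
S = -1
C² = P²·S² = 1/2 ; C = -0.707107

−√(1/2) = -0.707107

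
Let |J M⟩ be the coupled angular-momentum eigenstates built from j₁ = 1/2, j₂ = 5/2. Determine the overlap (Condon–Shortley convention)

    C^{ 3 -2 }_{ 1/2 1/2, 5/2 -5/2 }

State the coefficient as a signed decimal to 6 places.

triangle: 0!·1!·5!/7! = 120/5040
(j±m)!: 1!·0!·0!·5!·1!·5! = 14400
prefactor² = (2J+1)·Δ·N² = 2400
  k=0: +1/(0!·0!·0!·0!·1!·5!) = 1/120
Σ = 1/120  ⇒  CG² = 2400·1/120² = 1/6
CG = +√(1/6) = +0.408248

+√(1/6) = +0.408248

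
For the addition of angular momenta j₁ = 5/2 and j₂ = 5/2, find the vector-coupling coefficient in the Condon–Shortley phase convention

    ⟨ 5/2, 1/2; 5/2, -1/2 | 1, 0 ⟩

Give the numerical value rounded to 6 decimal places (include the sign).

√[3·4!1!1!/7! · 3!2!2!3!1!1!] = √(72/35)
  +(−1)^1/∏(1,3,1,1,0,0)! = -1/6  (running -1/6)
  +(−1)^2/∏(2,2,0,0,1,1)! = 1/4  (running 1/12)
⟨..|..⟩ = √(72/35)·(1/12) = +0.119523

+√(1/70) = +0.119523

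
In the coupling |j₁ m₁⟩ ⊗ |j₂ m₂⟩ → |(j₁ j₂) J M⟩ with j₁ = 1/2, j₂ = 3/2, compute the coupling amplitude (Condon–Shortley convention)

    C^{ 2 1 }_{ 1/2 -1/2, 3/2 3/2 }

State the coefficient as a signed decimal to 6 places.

j₁+j₂−J=0  J+j₁−j₂=1  J−j₁+j₂=3  j₁+j₂+J+1=5
(j₁±m₁, j₂±m₂, J±M) = (0,1,3,0,3,1)
P² = 9
sum k=0..0:
  [0] +1/6 = 1/6
S = 1/6
C² = P²·S² = 1/4 ; C = +0.500000

+0.500000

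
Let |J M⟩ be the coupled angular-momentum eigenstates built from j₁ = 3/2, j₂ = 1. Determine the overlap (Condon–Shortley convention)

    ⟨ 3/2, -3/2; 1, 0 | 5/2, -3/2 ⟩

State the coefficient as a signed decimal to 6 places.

triangle: 0!·3!·2!/6! = 12/720
(j±m)!: 0!·3!·1!·1!·1!·4! = 144
prefactor² = (2J+1)·Δ·N² = 72/5
  k=0: +1/(0!·0!·3!·1!·0!·1!) = 1/6
Σ = 1/6  ⇒  CG² = 72/5·1/6² = 2/5
CG = +√(2/5) = +0.632456

+0.632456  (= +√(2/5))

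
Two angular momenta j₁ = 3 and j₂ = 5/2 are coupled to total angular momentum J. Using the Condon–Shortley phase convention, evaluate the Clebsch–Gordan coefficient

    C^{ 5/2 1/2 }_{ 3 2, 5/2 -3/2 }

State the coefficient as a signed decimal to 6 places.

j₁+j₂−J=3  J+j₁−j₂=3  J−j₁+j₂=2  j₁+j₂+J+1=9
(j₁±m₁, j₂±m₂, J±M) = (5,1,1,4,3,2)
P² = 288/7
sum k=0..1:
  [0] +1/12 = 1/12
  [1] −1/24 = -1/24
S = 1/24
C² = P²·S² = 1/14 ; C = +0.267261

+0.267261  (= +√(1/14))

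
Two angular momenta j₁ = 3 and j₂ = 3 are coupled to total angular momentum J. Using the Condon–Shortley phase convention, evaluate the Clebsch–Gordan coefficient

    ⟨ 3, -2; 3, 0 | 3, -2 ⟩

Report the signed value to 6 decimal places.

√[7·3!3!3!/10! · 1!5!3!3!1!5!] = √(216)
  +(−1)^2/∏(2,1,3,1,0,2)! = 1/24  (running 1/24)
  +(−1)^3/∏(3,0,2,0,1,3)! = -1/72  (running 1/36)
⟨..|..⟩ = √(216)·(1/36) = +0.408248

+√(1/6) ≈ +0.408248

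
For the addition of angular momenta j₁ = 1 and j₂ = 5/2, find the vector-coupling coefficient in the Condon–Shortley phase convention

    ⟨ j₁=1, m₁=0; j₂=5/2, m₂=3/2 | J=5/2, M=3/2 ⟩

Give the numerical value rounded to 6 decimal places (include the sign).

√[6·1!1!4!/7! · 1!1!4!1!4!1!] = √(576/35)
  +(−1)^0/∏(0,1,1,4,0,0)! = 1/24  (running 1/24)
  +(−1)^1/∏(1,0,0,3,1,1)! = -1/6  (running -1/8)
⟨..|..⟩ = √(576/35)·(-1/8) = -0.507093

-0.507093  (= −√(9/35))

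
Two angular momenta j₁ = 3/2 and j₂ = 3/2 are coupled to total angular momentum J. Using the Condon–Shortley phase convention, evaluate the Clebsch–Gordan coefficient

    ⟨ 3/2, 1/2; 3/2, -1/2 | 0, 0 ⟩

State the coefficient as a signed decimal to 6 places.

triangle: 3!*0!*0!/4! = 6/24
(j±m)!: 2!*1!*1!*2!*0!*0! = 4
prefactor² = (2J+1)*Δ*N² = 1
  k=1: −1/(1!*2!*0!*0!*0!*0!) = -1/2
Σ = -1/2  ⇒  CG² = 1*(-1/2)² = 1/4
CG = −√(1/4) = -0.500000

−√(1/4) = -0.500000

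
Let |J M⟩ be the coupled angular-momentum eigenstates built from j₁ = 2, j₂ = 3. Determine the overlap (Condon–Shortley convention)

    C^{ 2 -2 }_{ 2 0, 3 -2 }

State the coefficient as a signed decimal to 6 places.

√[5·3!1!3!/8! · 2!2!1!5!0!4!] = √(360/7)
  +(−1)^1/∏(1,2,1,0,0,3)! = -1/12  (running -1/12)
⟨..|..⟩ = √(360/7)·(-1/12) = -0.597614

−√(5/14) ≈ -0.597614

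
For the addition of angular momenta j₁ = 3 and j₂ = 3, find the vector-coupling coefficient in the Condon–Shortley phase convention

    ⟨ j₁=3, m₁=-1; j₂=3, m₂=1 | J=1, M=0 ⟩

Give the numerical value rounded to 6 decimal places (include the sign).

-0.188982  (= −√(1/28))

√[3·5!1!1!/8! · 2!4!4!2!1!1!] = √(144/7)
  +(−1)^3/∏(3,2,1,1,0,0)! = -1/12  (running -1/12)
  +(−1)^4/∏(4,1,0,0,1,1)! = 1/24  (running -1/24)
⟨..|..⟩ = √(144/7)·(-1/24) = -0.188982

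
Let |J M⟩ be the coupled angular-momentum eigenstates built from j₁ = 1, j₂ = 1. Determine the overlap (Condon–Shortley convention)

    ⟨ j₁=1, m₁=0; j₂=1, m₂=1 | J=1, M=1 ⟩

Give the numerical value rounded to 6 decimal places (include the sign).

−√(1/2) = -0.707107

j₁+j₂−J=1  J+j₁−j₂=1  J−j₁+j₂=1  j₁+j₂+J+1=4
(j₁±m₁, j₂±m₂, J±M) = (1,1,2,0,2,0)
P² = 1/2
sum k=1..1:
  [1] −1/1 = -1
S = -1
C² = P²·S² = 1/2 ; C = -0.707107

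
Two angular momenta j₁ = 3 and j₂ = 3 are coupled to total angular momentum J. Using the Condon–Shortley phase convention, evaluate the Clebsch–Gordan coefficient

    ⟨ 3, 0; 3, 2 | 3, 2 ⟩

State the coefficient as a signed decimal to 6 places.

+0.408248

j₁+j₂−J=3  J+j₁−j₂=3  J−j₁+j₂=3  j₁+j₂+J+1=10
(j₁±m₁, j₂±m₂, J±M) = (3,3,5,1,5,1)
P² = 216
sum k=2..3:
  [2] +1/24 = 1/24
  [3] −1/72 = -1/72
S = 1/36
C² = P²·S² = 1/6 ; C = +0.408248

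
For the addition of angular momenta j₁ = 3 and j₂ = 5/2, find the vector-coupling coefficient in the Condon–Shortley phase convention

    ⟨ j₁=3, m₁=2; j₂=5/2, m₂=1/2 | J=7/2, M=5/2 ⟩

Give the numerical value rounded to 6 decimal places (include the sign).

j₁+j₂−J=2  J+j₁−j₂=4  J−j₁+j₂=3  j₁+j₂+J+1=10
(j₁±m₁, j₂±m₂, J±M) = (5,1,3,2,6,1)
P² = 4608/7
sum k=0..1:
  [0] +1/72 = 1/72
  [1] −1/48 = -1/48
S = -1/144
C² = P²·S² = 2/63 ; C = -0.178174

-0.178174  (= −√(2/63))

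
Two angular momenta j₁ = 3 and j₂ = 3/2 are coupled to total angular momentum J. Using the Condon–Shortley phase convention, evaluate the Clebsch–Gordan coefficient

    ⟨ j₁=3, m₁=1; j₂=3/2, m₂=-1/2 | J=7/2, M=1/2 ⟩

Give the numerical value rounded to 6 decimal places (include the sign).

√[8·1!5!2!/9! · 4!2!1!2!4!3!] = √(512/7)
  +(−1)^0/∏(0,1,2,1,3,1)! = 1/12  (running 1/12)
  +(−1)^1/∏(1,0,1,0,4,2)! = -1/48  (running 1/16)
⟨..|..⟩ = √(512/7)·(1/16) = +0.534522

+0.534522  (= +√(2/7))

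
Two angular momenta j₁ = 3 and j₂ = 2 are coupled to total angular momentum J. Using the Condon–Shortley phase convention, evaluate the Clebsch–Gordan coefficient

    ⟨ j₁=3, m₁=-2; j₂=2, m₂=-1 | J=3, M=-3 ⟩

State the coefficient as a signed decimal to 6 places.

-0.645497  (= −√(5/12))

√[7·2!4!2!/9! · 1!5!1!3!0!6!] = √(960)
  +(−1)^1/∏(1,1,4,0,0,2)! = -1/48  (running -1/48)
⟨..|..⟩ = √(960)·(-1/48) = -0.645497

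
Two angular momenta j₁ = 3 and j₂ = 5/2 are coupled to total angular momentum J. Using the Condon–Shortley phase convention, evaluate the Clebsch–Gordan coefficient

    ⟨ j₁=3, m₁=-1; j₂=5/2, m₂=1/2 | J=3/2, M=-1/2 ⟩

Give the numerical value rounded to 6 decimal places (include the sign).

j₁+j₂−J=4  J+j₁−j₂=2  J−j₁+j₂=1  j₁+j₂+J+1=8
(j₁±m₁, j₂±m₂, J±M) = (2,4,3,2,1,2)
P² = 192/35
sum k=2..3:
  [2] +1/8 = 1/8
  [3] −1/6 = -1/6
S = -1/24
C² = P²·S² = 1/105 ; C = -0.097590

−√(1/105) ≈ -0.097590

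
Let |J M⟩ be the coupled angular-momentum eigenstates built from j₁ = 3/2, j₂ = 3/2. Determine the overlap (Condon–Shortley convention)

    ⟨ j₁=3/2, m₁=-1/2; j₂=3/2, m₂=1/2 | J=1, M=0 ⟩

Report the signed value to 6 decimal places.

-0.223607  (= −√(1/20))

j₁+j₂−J=2  J+j₁−j₂=1  J−j₁+j₂=1  j₁+j₂+J+1=5
(j₁±m₁, j₂±m₂, J±M) = (1,2,2,1,1,1)
P² = 1/5
sum k=1..2:
  [1] −1/1 = -1
  [2] +1/2 = 1/2
S = -1/2
C² = P²·S² = 1/20 ; C = -0.223607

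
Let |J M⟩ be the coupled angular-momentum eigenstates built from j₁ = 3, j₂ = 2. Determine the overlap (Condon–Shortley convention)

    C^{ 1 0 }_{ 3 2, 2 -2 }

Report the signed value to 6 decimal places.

+√(1/7) = +0.377964

triangle: 4!×2!×0!/7! = 48/5040
(j±m)!: 5!×1!×0!×4!×1!×1! = 2880
prefactor² = (2J+1)×Δ×N² = 576/7
  k=0: +1/(0!×4!×1!×0!×1!×0!) = 1/24
Σ = 1/24  ⇒  CG² = 576/7×1/24² = 1/7
CG = +√(1/7) = +0.377964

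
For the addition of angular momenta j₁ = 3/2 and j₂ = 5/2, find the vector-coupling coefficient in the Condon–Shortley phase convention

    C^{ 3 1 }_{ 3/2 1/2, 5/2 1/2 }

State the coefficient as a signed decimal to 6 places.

j₁+j₂−J=1  J+j₁−j₂=2  J−j₁+j₂=4  j₁+j₂+J+1=8
(j₁±m₁, j₂±m₂, J±M) = (2,1,3,2,4,2)
P² = 48/5
sum k=0..1:
  [0] +1/6 = 1/6
  [1] −1/8 = -1/8
S = 1/24
C² = P²·S² = 1/60 ; C = +0.129099

+0.129099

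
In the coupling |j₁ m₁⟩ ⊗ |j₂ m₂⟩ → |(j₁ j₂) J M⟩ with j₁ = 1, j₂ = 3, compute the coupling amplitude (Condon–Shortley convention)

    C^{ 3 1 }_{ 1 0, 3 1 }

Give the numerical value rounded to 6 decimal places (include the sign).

−√(1/12) = -0.288675

√[7·1!1!5!/8! · 1!1!4!2!4!2!] = √(48)
  +(−1)^0/∏(0,1,1,4,0,1)! = 1/24  (running 1/24)
  +(−1)^1/∏(1,0,0,3,1,2)! = -1/12  (running -1/24)
⟨..|..⟩ = √(48)·(-1/24) = -0.288675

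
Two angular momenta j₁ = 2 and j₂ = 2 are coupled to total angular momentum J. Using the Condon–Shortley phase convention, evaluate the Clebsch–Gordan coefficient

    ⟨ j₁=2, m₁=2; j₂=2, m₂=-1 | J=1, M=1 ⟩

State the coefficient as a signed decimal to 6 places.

+0.447214

j₁+j₂−J=3  J+j₁−j₂=1  J−j₁+j₂=1  j₁+j₂+J+1=6
(j₁±m₁, j₂±m₂, J±M) = (4,0,1,3,2,0)
P² = 36/5
sum k=0..0:
  [0] +1/6 = 1/6
S = 1/6
C² = P²·S² = 1/5 ; C = +0.447214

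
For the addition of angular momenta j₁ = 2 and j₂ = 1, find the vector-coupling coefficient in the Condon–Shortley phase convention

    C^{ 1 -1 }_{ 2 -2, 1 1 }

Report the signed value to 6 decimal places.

√[3·2!2!0!/5! · 0!4!2!0!0!2!] = √(48/5)
  +(−1)^2/∏(2,0,2,0,0,0)! = 1/4  (running 1/4)
⟨..|..⟩ = √(48/5)·(1/4) = +0.774597

+√(3/5) ≈ +0.774597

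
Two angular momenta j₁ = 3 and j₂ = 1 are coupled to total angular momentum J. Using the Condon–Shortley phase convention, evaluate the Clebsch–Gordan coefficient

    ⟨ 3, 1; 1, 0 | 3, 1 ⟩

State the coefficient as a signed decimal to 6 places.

triangle: 1!*5!*1!/8! = 120/40320
(j±m)!: 4!*2!*1!*1!*4!*2! = 2304
prefactor² = (2J+1)*Δ*N² = 48
  k=0: +1/(0!*1!*2!*1!*3!*0!) = 1/12
  k=1: −1/(1!*0!*1!*0!*4!*1!) = -1/24
Σ = 1/24  ⇒  CG² = 48*1/24² = 1/12
CG = +√(1/12) = +0.288675

+0.288675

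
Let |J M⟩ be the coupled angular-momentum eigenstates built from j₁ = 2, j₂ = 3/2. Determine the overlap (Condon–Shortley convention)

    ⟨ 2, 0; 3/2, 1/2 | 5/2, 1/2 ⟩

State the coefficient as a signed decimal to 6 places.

j₁+j₂−J=1  J+j₁−j₂=3  J−j₁+j₂=2  j₁+j₂+J+1=7
(j₁±m₁, j₂±m₂, J±M) = (2,2,2,1,3,2)
P² = 48/35
sum k=0..1:
  [0] +1/4 = 1/4
  [1] −1/2 = -1/2
S = -1/4
C² = P²·S² = 3/35 ; C = -0.292770

-0.292770  (= −√(3/35))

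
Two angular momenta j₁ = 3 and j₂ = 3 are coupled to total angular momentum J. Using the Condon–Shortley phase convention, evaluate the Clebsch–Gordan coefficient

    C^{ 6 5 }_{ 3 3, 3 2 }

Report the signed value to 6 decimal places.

triangle: 0!·6!·6!/13! = 518400/6227020800
(j±m)!: 6!·0!·5!·1!·11!·1! = 3448811520000
prefactor² = (2J+1)·Δ·N² = 3732480000
  k=0: +1/(0!·0!·0!·5!·6!·1!) = 1/86400
Σ = 1/86400  ⇒  CG² = 3732480000·1/86400² = 1/2
CG = +√(1/2) = +0.707107

+0.707107  (= +√(1/2))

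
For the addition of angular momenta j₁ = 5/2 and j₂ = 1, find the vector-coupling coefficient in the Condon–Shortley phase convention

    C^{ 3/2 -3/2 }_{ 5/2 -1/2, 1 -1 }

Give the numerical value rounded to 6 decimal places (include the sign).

+0.258199

j₁+j₂−J=2  J+j₁−j₂=3  J−j₁+j₂=0  j₁+j₂+J+1=6
(j₁±m₁, j₂±m₂, J±M) = (2,3,0,2,0,3)
P² = 48/5
sum k=0..0:
  [0] +1/12 = 1/12
S = 1/12
C² = P²·S² = 1/15 ; C = +0.258199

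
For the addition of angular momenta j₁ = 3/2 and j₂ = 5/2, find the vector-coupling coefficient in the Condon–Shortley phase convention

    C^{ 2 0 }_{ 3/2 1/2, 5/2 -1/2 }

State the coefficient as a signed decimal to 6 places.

−√(1/14) = -0.267261

triangle: 2!·1!·3!/7! = 12/5040
(j±m)!: 2!·1!·2!·3!·2!·2! = 96
prefactor² = (2J+1)·Δ·N² = 8/7
  k=0: +1/(0!·2!·1!·2!·0!·1!) = 1/4
  k=1: −1/(1!·1!·0!·1!·1!·2!) = -1/2
Σ = -1/4  ⇒  CG² = 8/7·(-1/4)² = 1/14
CG = −√(1/14) = -0.267261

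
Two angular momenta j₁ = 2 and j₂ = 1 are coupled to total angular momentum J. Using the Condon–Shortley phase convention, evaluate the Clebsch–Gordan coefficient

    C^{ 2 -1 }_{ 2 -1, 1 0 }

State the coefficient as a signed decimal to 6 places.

√[5·1!3!1!/6! · 1!3!1!1!1!3!] = √(3/2)
  +(−1)^0/∏(0,1,3,1,0,0)! = 1/6  (running 1/6)
  +(−1)^1/∏(1,0,2,0,1,1)! = -1/2  (running -1/3)
⟨..|..⟩ = √(3/2)·(-1/3) = -0.408248

−√(1/6) ≈ -0.408248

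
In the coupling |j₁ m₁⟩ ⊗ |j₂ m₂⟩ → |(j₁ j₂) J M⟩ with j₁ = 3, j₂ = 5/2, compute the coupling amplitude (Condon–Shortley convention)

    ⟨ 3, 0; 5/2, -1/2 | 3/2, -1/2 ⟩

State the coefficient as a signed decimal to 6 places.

+√(4/35) ≈ +0.338062

√[4·4!2!1!/8! · 3!3!2!3!1!2!] = √(144/35)
  +(−1)^1/∏(1,3,2,1,0,0)! = -1/12  (running -1/12)
  +(−1)^2/∏(2,2,1,0,1,1)! = 1/4  (running 1/6)
⟨..|..⟩ = √(144/35)·(1/6) = +0.338062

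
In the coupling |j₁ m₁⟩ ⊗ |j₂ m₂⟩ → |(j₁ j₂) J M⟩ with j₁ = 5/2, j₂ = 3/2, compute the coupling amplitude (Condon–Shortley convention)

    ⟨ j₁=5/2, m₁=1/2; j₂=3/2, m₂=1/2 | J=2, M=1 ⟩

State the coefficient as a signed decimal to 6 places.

-0.545545

j₁+j₂−J=2  J+j₁−j₂=3  J−j₁+j₂=1  j₁+j₂+J+1=7
(j₁±m₁, j₂±m₂, J±M) = (3,2,2,1,3,1)
P² = 12/7
sum k=1..2:
  [1] −1/2 = -1/2
  [2] +1/12 = 1/12
S = -5/12
C² = P²·S² = 25/84 ; C = -0.545545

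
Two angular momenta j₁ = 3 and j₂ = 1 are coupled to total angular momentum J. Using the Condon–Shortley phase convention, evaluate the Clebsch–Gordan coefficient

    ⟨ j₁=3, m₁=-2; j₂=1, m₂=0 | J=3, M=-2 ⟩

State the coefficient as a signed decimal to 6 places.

-0.577350

triangle: 1!×5!×1!/8! = 120/40320
(j±m)!: 1!×5!×1!×1!×1!×5! = 14400
prefactor² = (2J+1)×Δ×N² = 300
  k=0: +1/(0!×1!×5!×1!×0!×0!) = 1/120
  k=1: −1/(1!×0!×4!×0!×1!×1!) = -1/24
Σ = -1/30  ⇒  CG² = 300×(-1/30)² = 1/3
CG = −√(1/3) = -0.577350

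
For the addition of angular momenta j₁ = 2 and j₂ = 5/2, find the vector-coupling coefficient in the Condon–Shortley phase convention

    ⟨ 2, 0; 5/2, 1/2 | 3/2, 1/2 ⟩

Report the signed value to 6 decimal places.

j₁+j₂−J=3  J+j₁−j₂=1  J−j₁+j₂=2  j₁+j₂+J+1=7
(j₁±m₁, j₂±m₂, J±M) = (2,2,3,2,2,1)
P² = 32/35
sum k=1..2:
  [1] −1/4 = -1/4
  [2] +1/2 = 1/2
S = 1/4
C² = P²·S² = 2/35 ; C = +0.239046

+√(2/35) ≈ +0.239046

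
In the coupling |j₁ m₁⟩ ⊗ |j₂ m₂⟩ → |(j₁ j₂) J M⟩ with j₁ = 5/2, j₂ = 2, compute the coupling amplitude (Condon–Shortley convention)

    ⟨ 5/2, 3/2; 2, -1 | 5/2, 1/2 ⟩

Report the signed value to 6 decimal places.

j₁+j₂−J=2  J+j₁−j₂=3  J−j₁+j₂=2  j₁+j₂+J+1=8
(j₁±m₁, j₂±m₂, J±M) = (4,1,1,3,3,2)
P² = 216/35
sum k=0..1:
  [0] +1/4 = 1/4
  [1] −1/12 = -1/12
S = 1/6
C² = P²·S² = 6/35 ; C = +0.414039

+√(6/35) ≈ +0.414039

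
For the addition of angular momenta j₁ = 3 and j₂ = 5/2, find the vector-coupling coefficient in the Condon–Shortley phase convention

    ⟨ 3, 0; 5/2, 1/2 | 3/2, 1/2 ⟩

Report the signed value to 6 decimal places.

j₁+j₂−J=4  J+j₁−j₂=2  J−j₁+j₂=1  j₁+j₂+J+1=8
(j₁±m₁, j₂±m₂, J±M) = (3,3,3,2,2,1)
P² = 144/35
sum k=2..3:
  [2] +1/4 = 1/4
  [3] −1/12 = -1/12
S = 1/6
C² = P²·S² = 4/35 ; C = +0.338062

+0.338062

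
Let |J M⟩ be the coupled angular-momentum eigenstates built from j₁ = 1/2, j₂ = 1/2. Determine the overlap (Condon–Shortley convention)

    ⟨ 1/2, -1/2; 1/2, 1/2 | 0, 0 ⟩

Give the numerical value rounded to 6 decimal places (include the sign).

−√(1/2) = -0.707107

triangle: 1!*0!*0!/2! = 1/2
(j±m)!: 0!*1!*1!*0!*0!*0! = 1
prefactor² = (2J+1)*Δ*N² = 1/2
  k=1: −1/(1!*0!*0!*0!*0!*0!) = -1
Σ = -1  ⇒  CG² = 1/2*(-1)² = 1/2
CG = −√(1/2) = -0.707107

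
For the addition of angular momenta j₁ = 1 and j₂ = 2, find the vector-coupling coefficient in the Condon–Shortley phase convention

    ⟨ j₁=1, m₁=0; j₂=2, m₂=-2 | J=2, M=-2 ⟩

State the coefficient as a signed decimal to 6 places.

triangle: 1!·1!·3!/6! = 6/720
(j±m)!: 1!·1!·0!·4!·0!·4! = 576
prefactor² = (2J+1)·Δ·N² = 24
  k=0: +1/(0!·1!·1!·0!·0!·3!) = 1/6
Σ = 1/6  ⇒  CG² = 24·1/6² = 2/3
CG = +√(2/3) = +0.816497

+0.816497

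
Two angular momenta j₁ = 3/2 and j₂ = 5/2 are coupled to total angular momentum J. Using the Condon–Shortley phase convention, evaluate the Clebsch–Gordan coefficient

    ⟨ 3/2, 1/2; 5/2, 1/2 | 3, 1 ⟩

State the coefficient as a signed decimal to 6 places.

j₁+j₂−J=1  J+j₁−j₂=2  J−j₁+j₂=4  j₁+j₂+J+1=8
(j₁±m₁, j₂±m₂, J±M) = (2,1,3,2,4,2)
P² = 48/5
sum k=0..1:
  [0] +1/6 = 1/6
  [1] −1/8 = -1/8
S = 1/24
C² = P²·S² = 1/60 ; C = +0.129099

+0.129099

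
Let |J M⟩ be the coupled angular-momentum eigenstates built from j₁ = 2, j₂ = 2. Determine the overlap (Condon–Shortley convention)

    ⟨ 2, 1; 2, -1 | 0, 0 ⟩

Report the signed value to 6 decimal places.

−√(1/5) ≈ -0.447214

√[1·4!0!0!/5! · 3!1!1!3!0!0!] = √(36/5)
  +(−1)^1/∏(1,3,0,0,0,0)! = -1/6  (running -1/6)
⟨..|..⟩ = √(36/5)·(-1/6) = -0.447214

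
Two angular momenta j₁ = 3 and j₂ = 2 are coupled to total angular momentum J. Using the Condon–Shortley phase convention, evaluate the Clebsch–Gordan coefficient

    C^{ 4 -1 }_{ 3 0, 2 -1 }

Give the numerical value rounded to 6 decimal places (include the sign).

+√(3/14) ≈ +0.462910

√[9·1!5!3!/10! · 3!3!1!3!3!5!] = √(1944/7)
  +(−1)^0/∏(0,1,3,1,2,2)! = 1/24  (running 1/24)
  +(−1)^1/∏(1,0,2,0,3,3)! = -1/72  (running 1/36)
⟨..|..⟩ = √(1944/7)·(1/36) = +0.462910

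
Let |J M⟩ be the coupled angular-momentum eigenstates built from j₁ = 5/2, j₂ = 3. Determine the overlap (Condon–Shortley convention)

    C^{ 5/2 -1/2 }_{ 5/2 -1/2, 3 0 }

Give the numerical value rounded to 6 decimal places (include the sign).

+√(8/105) ≈ +0.276026

j₁+j₂−J=3  J+j₁−j₂=2  J−j₁+j₂=3  j₁+j₂+J+1=9
(j₁±m₁, j₂±m₂, J±M) = (2,3,3,3,2,3)
P² = 216/35
sum k=1..3:
  [1] −1/8 = -1/8
  [2] +1/4 = 1/4
  [3] −1/72 = -1/72
S = 1/9
C² = P²·S² = 8/105 ; C = +0.276026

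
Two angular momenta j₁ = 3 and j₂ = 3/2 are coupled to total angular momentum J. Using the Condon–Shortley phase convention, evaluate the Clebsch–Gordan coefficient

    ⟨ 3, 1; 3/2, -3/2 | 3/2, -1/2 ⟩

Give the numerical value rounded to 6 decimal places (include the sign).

+√(4/35) ≈ +0.338062

√[4·3!3!0!/7! · 4!2!0!3!1!2!] = √(576/35)
  +(−1)^0/∏(0,3,2,0,1,0)! = 1/12  (running 1/12)
⟨..|..⟩ = √(576/35)·(1/12) = +0.338062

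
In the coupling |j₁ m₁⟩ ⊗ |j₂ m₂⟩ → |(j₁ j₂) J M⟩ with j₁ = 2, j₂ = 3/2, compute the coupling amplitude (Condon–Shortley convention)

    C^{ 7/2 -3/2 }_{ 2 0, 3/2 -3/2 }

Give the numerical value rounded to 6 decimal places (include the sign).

+√(2/7) ≈ +0.534522

triangle: 0!·4!·3!/8! = 144/40320
(j±m)!: 2!·2!·0!·3!·2!·5! = 5760
prefactor² = (2J+1)·Δ·N² = 1152/7
  k=0: +1/(0!·0!·2!·0!·2!·3!) = 1/24
Σ = 1/24  ⇒  CG² = 1152/7·1/24² = 2/7
CG = +√(2/7) = +0.534522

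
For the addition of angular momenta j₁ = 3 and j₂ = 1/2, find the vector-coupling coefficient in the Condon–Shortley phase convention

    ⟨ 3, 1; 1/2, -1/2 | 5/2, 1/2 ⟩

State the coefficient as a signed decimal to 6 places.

+0.755929  (= +√(4/7))

triangle: 1!·5!·0!/7! = 120/5040
(j±m)!: 4!·2!·0!·1!·3!·2! = 576
prefactor² = (2J+1)·Δ·N² = 576/7
  k=0: +1/(0!·1!·2!·0!·3!·0!) = 1/12
Σ = 1/12  ⇒  CG² = 576/7·1/12² = 4/7
CG = +√(4/7) = +0.755929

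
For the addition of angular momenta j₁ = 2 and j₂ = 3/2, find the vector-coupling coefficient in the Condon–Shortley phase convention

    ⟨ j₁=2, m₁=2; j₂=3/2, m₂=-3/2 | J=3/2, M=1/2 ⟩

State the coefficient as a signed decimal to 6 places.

+0.632456

triangle: 2!*2!*1!/6! = 4/720
(j±m)!: 4!*0!*0!*3!*2!*1! = 288
prefactor² = (2J+1)*Δ*N² = 32/5
  k=0: +1/(0!*2!*0!*0!*2!*1!) = 1/4
Σ = 1/4  ⇒  CG² = 32/5*1/4² = 2/5
CG = +√(2/5) = +0.632456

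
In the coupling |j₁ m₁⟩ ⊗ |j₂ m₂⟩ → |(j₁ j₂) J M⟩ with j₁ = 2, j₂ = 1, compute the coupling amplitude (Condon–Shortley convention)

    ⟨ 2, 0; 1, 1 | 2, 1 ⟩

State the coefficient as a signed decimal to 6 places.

−√(1/2) ≈ -0.707107

√[5·1!3!1!/6! · 2!2!2!0!3!1!] = √(2)
  +(−1)^1/∏(1,0,1,1,2,0)! = -1/2  (running -1/2)
⟨..|..⟩ = √(2)·(-1/2) = -0.707107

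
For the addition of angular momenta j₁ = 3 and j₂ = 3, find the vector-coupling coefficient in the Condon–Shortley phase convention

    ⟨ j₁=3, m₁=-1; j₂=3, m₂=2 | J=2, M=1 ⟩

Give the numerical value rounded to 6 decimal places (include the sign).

-0.422577

√[5·4!2!2!/9! · 2!4!5!1!3!1!] = √(320/7)
  +(−1)^3/∏(3,1,1,2,1,0)! = -1/12  (running -1/12)
  +(−1)^4/∏(4,0,0,1,2,1)! = 1/48  (running -1/16)
⟨..|..⟩ = √(320/7)·(-1/16) = -0.422577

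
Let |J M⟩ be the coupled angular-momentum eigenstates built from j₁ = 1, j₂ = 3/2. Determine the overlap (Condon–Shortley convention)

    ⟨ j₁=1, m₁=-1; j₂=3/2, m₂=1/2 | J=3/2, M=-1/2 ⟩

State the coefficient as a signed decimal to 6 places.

j₁+j₂−J=1  J+j₁−j₂=1  J−j₁+j₂=2  j₁+j₂+J+1=5
(j₁±m₁, j₂±m₂, J±M) = (0,2,2,1,1,2)
P² = 8/15
sum k=1..1:
  [1] −1/1 = -1
S = -1
C² = P²·S² = 8/15 ; C = -0.730297

-0.730297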